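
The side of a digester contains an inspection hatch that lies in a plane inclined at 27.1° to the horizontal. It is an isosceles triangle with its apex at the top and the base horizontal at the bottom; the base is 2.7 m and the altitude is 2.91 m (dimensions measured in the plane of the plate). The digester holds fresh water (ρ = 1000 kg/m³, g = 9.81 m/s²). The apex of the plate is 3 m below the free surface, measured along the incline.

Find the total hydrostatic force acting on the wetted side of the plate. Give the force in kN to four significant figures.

F ≈ 86.73 kN

γ = ρg = 1000 × 9.81 = 9810 N/m³ = 9.81 kN/m³.
Let θ = 27.1° be the plate's angle to the horizontal; measure y along the incline from where the plane meets the free surface. Vertical depth h = y·sinθ with sinθ = 0.455545.
With the apex up, the centroid sits 2h/3 = 2 × 2.91/3 = 1.94 m below the apex, so y_c = 3 + 1.94 = 4.94 m and h_c = 4.94 × 0.455545 = 2.25039 m.
A = ½ × 2.7 × 2.91 = 3.9285 m².
Resultant F = γ·h_c·A = 9.81 × 2.25039 × 3.9285 = 86.7268 kN.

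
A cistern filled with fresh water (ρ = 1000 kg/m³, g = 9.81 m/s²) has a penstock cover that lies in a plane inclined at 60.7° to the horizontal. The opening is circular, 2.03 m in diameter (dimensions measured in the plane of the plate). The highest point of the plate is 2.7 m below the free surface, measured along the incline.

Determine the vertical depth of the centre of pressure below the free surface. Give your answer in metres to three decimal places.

γ = ρg = 1000 × 9.81 = 9810 N/m³ = 9.81 kN/m³.
Let θ = 60.7° be the plate's angle to the horizontal; measure y along the incline from where the plane meets the free surface. Vertical depth h = y·sinθ with sinθ = 0.872069.
The centroid is at the centre, 1.015 m below the top of the plate, so y_c = 2.7 + 1.015 = 3.715 m and h_c = 3.715 × 0.872069 = 3.23974 m.
A = π(1.015)² = 3.23655 m².
Resultant F = γ·h_c·A = 9.81 × 3.23974 × 3.23655 = 102.864 kN.
I_c = πr⁴/4 = π × 1.015⁴/4 = 0.833593 m⁴.
Centre of pressure: y_p = y_c + I_c/(y_c·A) = 3.715 + 0.833593/(3.715 × 3.23655) = 3.715 + 0.0693287 = 3.78433 m along the plane.
Vertically, h_p = y_p·sinθ = 3.78433 × 0.872069 = 3.3002 m.

h_p = 3.300 m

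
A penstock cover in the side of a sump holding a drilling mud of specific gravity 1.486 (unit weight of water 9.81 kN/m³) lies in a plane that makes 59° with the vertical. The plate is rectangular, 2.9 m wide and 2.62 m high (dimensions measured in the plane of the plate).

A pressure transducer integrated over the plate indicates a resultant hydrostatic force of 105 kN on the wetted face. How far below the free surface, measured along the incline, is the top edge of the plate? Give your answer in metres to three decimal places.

γ = 1.486 × 9.81 = 14.57766 kN/m³.
A = 2.9 × 2.62 = 7.598 m².
From F = γ·h_c·A, the centroid depth is h_c = 105/(14.57766 × 7.598) = 0.947987 m.
The plate makes 59° with the vertical, i.e. θ = 90° − 59° = 31° to the horizontal. Measuring y along the incline from the free-surface line, vertical depth h = y·sinθ with sinθ = 0.515038.
Along the incline, y_c = h_c/sinθ = 0.947987/0.515038 = 1.84062 m.
The centroid lies 2.62/2 = 1.31 m below the top edge, so the top edge sits at y_top = 1.84062 − 1.31 = 0.53062 m along the incline.

y_top ≈ 0.531 m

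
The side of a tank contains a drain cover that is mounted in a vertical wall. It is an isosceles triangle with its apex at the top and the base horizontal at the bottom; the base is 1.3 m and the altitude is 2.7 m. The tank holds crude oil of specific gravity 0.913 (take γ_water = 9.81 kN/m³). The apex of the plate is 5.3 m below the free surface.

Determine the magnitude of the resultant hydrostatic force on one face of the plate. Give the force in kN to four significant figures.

γ = 0.913 × 9.81 = 8.95653 kN/m³.
With the apex up, the centroid sits 2h/3 = 2 × 2.7/3 = 1.8 m below the apex, so the centroid depth is h_c = 5.3 + 1.8 = 7.1 m.
A = ½ × 1.3 × 2.7 = 1.755 m².
Resultant F = γ·h_c·A = 8.95653 × 7.1 × 1.755 = 111.603 kN.

F ≈ 111.6 kN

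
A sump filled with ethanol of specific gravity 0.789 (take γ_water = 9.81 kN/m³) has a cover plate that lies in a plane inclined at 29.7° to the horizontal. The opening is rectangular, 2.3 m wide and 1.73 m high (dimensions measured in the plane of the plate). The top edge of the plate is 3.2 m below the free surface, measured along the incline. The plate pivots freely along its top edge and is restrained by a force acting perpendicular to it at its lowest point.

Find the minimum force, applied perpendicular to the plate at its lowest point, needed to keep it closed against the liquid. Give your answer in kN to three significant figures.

γ = 0.789 × 9.81 = 7.74009 kN/m³.
Let θ = 29.7° be the plate's angle to the horizontal; measure y along the incline from where the plane meets the free surface. Vertical depth h = y·sinθ with sinθ = 0.495459.
The centroid lies 1.73/2 = 0.865 m below the top edge, so y_c = 3.2 + 0.865 = 4.065 m and h_c = 4.065 × 0.495459 = 2.01404 m.
A = 2.3 × 1.73 = 3.979 m².
Resultant F = γ·h_c·A = 7.74009 × 2.01404 × 3.979 = 62.028 kN.
I_c = b·h³/12 = 2.3 × 1.73³/12 = 0.992396 m⁴.
Centre of pressure: y_p = y_c + I_c/(y_c·A) = 4.065 + 0.992396/(4.065 × 3.979) = 4.065 + 0.0613551 = 4.12636 m along the plane.
The resultant acts 0.865 + 0.0613551 = 0.926355 m (along the plate) below the hinge at the top edge, so the moment about the hinge is M = F × 0.926355 = 62.028 × 0.926355 = 57.4599 kN·m.
A normal force at the bottom, 1.73 m from the hinge, must supply this moment: P = 57.4599/1.73 = 33.2138 kN.

P ≈ 33.2 kN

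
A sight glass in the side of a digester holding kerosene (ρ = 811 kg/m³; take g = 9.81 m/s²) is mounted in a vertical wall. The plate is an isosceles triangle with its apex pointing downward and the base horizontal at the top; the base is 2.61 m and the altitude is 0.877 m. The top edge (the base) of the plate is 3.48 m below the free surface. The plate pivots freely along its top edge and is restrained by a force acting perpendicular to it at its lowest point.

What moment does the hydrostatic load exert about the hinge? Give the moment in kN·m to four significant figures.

M ≈ 10.43 kN·m

γ = ρg = 811 × 9.81 / 1000 = 7.95591 kN/m³.
With the apex down, the centroid sits h/3 = 0.877/3 = 0.292333 m below the base (the top edge), so the centroid depth is h_c = 3.48 + 0.292333 = 3.77233 m.
A = ½ × 2.61 × 0.877 = 1.14448 m².
Resultant F = γ·h_c·A = 7.95591 × 3.77233 × 1.14448 = 34.3485 kN.
I_c = b·h³/36 = 2.61 × 0.877³/36 = 0.0489031 m⁴.
Centre of pressure: y_p = y_c + I_c/(y_c·A) = 3.77233 + 0.0489031/(3.77233 × 1.14448) = 3.77233 + 0.0113271 = 3.78366 m along the plane.
The resultant acts 0.292333 + 0.0113271 = 0.30366 m (along the plate) below the hinge at the top edge, so the moment about the hinge is M = F × 0.30366 = 34.3485 × 0.30366 = 10.4303 kN·m.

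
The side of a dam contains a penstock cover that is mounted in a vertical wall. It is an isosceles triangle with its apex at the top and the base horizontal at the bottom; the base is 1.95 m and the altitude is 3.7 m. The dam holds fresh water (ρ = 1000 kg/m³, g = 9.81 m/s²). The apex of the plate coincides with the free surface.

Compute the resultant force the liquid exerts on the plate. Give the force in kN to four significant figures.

γ = ρg = 1000 × 9.81 = 9810 N/m³ = 9.81 kN/m³.
With the apex up, the centroid sits 2h/3 = 2 × 3.7/3 = 2.46667 m below the apex, so the centroid depth is h_c = 2.46667 m.
A = ½ × 1.95 × 3.7 = 3.6075 m².
Resultant F = γ·h_c·A = 9.81 × 2.46667 × 3.6075 = 87.2944 kN.

F ≈ 87.29 kN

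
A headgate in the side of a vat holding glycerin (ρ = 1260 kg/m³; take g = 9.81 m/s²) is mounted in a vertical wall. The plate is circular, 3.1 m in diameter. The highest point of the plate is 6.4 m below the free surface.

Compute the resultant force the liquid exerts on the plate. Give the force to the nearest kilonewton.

γ = ρg = 1260 × 9.81 / 1000 = 12.3606 kN/m³.
The centroid is at the centre, 1.55 m below the top of the plate, so the centroid depth is h_c = 6.4 + 1.55 = 7.95 m.
A = π(1.55)² = 7.54768 m².
Resultant F = γ·h_c·A = 12.3606 × 7.95 × 7.54768 = 741.686 kN.

F ≈ 742 kN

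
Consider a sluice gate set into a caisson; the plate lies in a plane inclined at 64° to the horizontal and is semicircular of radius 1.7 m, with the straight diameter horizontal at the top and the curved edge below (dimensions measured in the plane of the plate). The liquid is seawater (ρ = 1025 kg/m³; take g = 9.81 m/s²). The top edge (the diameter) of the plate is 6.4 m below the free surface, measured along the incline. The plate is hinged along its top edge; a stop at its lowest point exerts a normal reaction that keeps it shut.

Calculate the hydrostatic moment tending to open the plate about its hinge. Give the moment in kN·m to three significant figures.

M ≈ 219 kN·m

γ = ρg = 1025 × 9.81 / 1000 = 10.05525 kN/m³.
Let θ = 64° be the plate's angle to the horizontal; measure y along the incline from where the plane meets the free surface. Vertical depth h = y·sinθ with sinθ = 0.898794.
The centroid of a semicircle lies 4r/(3π) = 0.721502 m from the diameter, here below the top edge, so y_c = 6.4 + 0.721502 = 7.1215 m and h_c = 7.1215 × 0.898794 = 6.40076 m.
A = πr²/2 = π × 1.7²/2 = 4.5396 m².
Resultant F = γ·h_c·A = 10.05525 × 6.40076 × 4.5396 = 292.174 kN.
I_c = (π/8 − 8/(9π))·r⁴ = 0.109757 × 1.7⁴ = 0.916701 m⁴.
Centre of pressure: y_p = y_c + I_c/(y_c·A) = 7.1215 + 0.916701/(7.1215 × 4.5396) = 7.1215 + 0.0283556 = 7.14986 m along the plane.
The resultant acts 0.721502 + 0.0283556 = 0.749858 m (along the plate) below the hinge at the top edge, so the moment about the hinge is M = F × 0.749858 = 292.174 × 0.749858 = 219.089 kN·m.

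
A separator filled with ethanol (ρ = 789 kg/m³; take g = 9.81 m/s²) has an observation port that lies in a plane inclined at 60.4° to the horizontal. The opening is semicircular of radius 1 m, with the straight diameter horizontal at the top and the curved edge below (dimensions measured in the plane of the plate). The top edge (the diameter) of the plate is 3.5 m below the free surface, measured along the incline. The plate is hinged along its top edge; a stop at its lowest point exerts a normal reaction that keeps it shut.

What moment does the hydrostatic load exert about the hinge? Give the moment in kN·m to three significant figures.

γ = ρg = 789 × 9.81 / 1000 = 7.74009 kN/m³.
Let θ = 60.4° be the plate's angle to the horizontal; measure y along the incline from where the plane meets the free surface. Vertical depth h = y·sinθ with sinθ = 0.869495.
The centroid of a semicircle lies 4r/(3π) = 0.424413 m from the diameter, here below the top edge, so y_c = 3.5 + 0.424413 = 3.92441 m and h_c = 3.92441 × 0.869495 = 3.41225 m.
A = πr²/2 = π × 1²/2 = 1.5708 m².
Resultant F = γ·h_c·A = 7.74009 × 3.41225 × 1.5708 = 41.4866 kN.
I_c = (π/8 − 8/(9π))·r⁴ = 0.109757 × 1⁴ = 0.109757 m⁴.
Centre of pressure: y_p = y_c + I_c/(y_c·A) = 3.92441 + 0.109757/(3.92441 × 1.5708) = 3.92441 + 0.0178048 = 3.94221 m along the plane.
The resultant acts 0.424413 + 0.0178048 = 0.442218 m (along the plate) below the hinge at the top edge, so the moment about the hinge is M = F × 0.442218 = 41.4866 × 0.442218 = 18.3461 kN·m.

M ≈ 18.3 kN·m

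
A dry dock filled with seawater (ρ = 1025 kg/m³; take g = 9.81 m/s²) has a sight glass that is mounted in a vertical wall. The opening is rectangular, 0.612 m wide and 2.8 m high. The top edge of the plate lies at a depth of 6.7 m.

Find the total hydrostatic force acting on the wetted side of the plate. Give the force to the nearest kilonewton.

F ≈ 140 kN

γ = ρg = 1025 × 9.81 / 1000 = 10.05525 kN/m³.
The centroid lies 2.8/2 = 1.4 m below the top edge, so the centroid depth is h_c = 6.7 + 1.4 = 8.1 m.
A = 0.612 × 2.8 = 1.7136 m².
Resultant F = γ·h_c·A = 10.05525 × 8.1 × 1.7136 = 139.568 kN.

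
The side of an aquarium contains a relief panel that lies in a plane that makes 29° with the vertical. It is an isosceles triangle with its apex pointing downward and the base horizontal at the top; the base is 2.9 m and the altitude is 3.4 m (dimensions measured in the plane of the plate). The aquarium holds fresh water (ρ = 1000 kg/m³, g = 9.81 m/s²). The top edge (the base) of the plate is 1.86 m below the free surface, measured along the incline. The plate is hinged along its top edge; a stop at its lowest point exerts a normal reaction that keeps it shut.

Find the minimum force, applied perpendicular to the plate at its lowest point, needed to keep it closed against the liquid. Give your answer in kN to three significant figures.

P ≈ 50.2 kN

γ = ρg = 1000 × 9.81 = 9810 N/m³ = 9.81 kN/m³.
The plate makes 29° with the vertical, i.e. θ = 90° − 29° = 61° to the horizontal. Measuring y along the incline from the free-surface line, vertical depth h = y·sinθ with sinθ = 0.874620.
With the apex down, the centroid sits h/3 = 3.4/3 = 1.13333 m below the base (the top edge), so y_c = 1.86 + 1.13333 = 2.99333 m and h_c = 2.99333 × 0.874620 = 2.61803 m.
A = ½ × 2.9 × 3.4 = 4.93 m².
Resultant F = γ·h_c·A = 9.81 × 2.61803 × 4.93 = 126.617 kN.
I_c = b·h³/36 = 2.9 × 3.4³/36 = 3.16616 m⁴.
Centre of pressure: y_p = y_c + I_c/(y_c·A) = 2.99333 + 3.16616/(2.99333 × 4.93) = 2.99333 + 0.214551 = 3.20788 m along the plane.
The resultant acts 1.13333 + 0.214551 = 1.34788 m (along the plate) below the hinge at the top edge, so the moment about the hinge is M = F × 1.34788 = 126.617 × 1.34788 = 170.665 kN·m.
A normal force at the bottom, 3.4 m from the hinge, must supply this moment: P = 170.665/3.4 = 50.1956 kN.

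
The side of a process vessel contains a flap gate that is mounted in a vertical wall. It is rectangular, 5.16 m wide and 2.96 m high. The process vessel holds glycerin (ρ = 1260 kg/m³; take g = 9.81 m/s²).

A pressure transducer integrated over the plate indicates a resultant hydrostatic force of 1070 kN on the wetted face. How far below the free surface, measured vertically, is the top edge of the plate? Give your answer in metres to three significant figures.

d_top ≈ 4.19 m

γ = ρg = 1260 × 9.81 / 1000 = 12.3606 kN/m³.
A = 5.16 × 2.96 = 15.2736 m².
From F = γ·h_c·A, the centroid depth is h_c = 1070/(12.3606 × 15.2736) = 5.66765 m.
The centroid lies 2.96/2 = 1.48 m below the top edge, so the top edge sits at h_top = 5.66765 − 1.48 = 4.18765 m below the surface.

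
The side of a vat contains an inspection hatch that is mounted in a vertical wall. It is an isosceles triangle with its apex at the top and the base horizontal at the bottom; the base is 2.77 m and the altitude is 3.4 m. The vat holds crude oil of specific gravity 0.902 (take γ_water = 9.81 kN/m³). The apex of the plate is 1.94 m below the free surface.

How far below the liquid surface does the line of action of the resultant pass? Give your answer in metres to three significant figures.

γ = 0.902 × 9.81 = 8.84862 kN/m³.
With the apex up, the centroid sits 2h/3 = 2 × 3.4/3 = 2.26667 m below the apex, so the centroid depth is h_c = 1.94 + 2.26667 = 4.20667 m.
A = ½ × 2.77 × 3.4 = 4.709 m².
Resultant F = γ·h_c·A = 8.84862 × 4.20667 × 4.709 = 175.284 kN.
I_c = b·h³/36 = 2.77 × 3.4³/36 = 3.02422 m⁴.
Centre of pressure: y_p = y_c + I_c/(y_c·A) = 4.20667 + 3.02422/(4.20667 × 4.709) = 4.20667 + 0.152667 = 4.35934 m along the plane.

h_p = 4.36 m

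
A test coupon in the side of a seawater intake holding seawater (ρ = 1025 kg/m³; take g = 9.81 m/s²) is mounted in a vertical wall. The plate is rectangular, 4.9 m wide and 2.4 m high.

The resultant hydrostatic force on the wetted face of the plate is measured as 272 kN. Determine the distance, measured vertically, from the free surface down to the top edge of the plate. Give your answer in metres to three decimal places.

γ = ρg = 1025 × 9.81 / 1000 = 10.05525 kN/m³.
A = 4.9 × 2.4 = 11.76 m².
From F = γ·h_c·A, the centroid depth is h_c = 272/(10.05525 × 11.76) = 2.30022 m.
The centroid lies 2.4/2 = 1.2 m below the top edge, so the top edge sits at h_top = 2.30022 − 1.2 = 1.10022 m below the surface.

d_top ≈ 1.100 m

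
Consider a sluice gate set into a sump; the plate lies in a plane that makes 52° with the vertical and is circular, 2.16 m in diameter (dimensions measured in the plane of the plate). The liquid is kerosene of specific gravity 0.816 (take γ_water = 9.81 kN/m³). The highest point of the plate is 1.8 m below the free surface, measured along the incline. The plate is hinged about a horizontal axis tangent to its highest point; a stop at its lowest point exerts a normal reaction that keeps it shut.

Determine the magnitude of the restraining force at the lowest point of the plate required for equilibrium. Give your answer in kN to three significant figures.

P ≈ 28.4 kN

γ = 0.816 × 9.81 = 8.00496 kN/m³.
The plate makes 52° with the vertical, i.e. θ = 90° − 52° = 38° to the horizontal. Measuring y along the incline from the free-surface line, vertical depth h = y·sinθ with sinθ = 0.615661.
The centroid is at the centre, 1.08 m below the top of the plate, so y_c = 1.8 + 1.08 = 2.88 m and h_c = 2.88 × 0.615661 = 1.7731 m.
A = π(1.08)² = 3.66435 m².
Resultant F = γ·h_c·A = 8.00496 × 1.7731 × 3.66435 = 52.0103 kN.
I_c = πr⁴/4 = π × 1.08⁴/4 = 1.06853 m⁴.
Centre of pressure: y_p = y_c + I_c/(y_c·A) = 2.88 + 1.06853/(2.88 × 3.66435) = 2.88 + 0.101251 = 2.98125 m along the plane.
The resultant acts 1.08 + 0.101251 = 1.18125 m (along the plate) below the hinge at the top edge, so the moment about the hinge is M = F × 1.18125 = 52.0103 × 1.18125 = 61.4372 kN·m.
A normal force at the bottom, 2.16 m from the hinge, must supply this moment: P = 61.4372/2.16 = 28.4431 kN.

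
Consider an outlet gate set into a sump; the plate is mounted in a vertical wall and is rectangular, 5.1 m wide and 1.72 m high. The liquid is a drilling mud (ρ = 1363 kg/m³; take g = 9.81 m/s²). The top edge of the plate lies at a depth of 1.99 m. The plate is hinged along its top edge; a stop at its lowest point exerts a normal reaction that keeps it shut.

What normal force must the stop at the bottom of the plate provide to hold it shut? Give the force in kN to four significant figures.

γ = ρg = 1363 × 9.81 / 1000 = 13.37103 kN/m³.
The centroid lies 1.72/2 = 0.86 m below the top edge, so the centroid depth is h_c = 1.99 + 0.86 = 2.85 m.
A = 5.1 × 1.72 = 8.772 m².
Resultant F = γ·h_c·A = 13.37103 × 2.85 × 8.772 = 334.278 kN.
I_c = b·h³/12 = 5.1 × 1.72³/12 = 2.16259 m⁴.
Centre of pressure: y_p = y_c + I_c/(y_c·A) = 2.85 + 2.16259/(2.85 × 8.772) = 2.85 + 0.0865029 = 2.9365 m along the plane.
The resultant acts 0.86 + 0.0865029 = 0.946503 m (along the plate) below the hinge at the top edge, so the moment about the hinge is M = F × 0.946503 = 334.278 × 0.946503 = 316.395 kN·m.
A normal force at the bottom, 1.72 m from the hinge, must supply this moment: P = 316.395/1.72 = 183.951 kN.

P ≈ 184.0 kN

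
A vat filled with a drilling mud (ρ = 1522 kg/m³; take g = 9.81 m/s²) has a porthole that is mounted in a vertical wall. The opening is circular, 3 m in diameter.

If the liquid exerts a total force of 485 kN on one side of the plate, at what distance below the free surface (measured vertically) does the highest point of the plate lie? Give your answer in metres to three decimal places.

d_top ≈ 3.095 m

γ = ρg = 1522 × 9.81 / 1000 = 14.93082 kN/m³.
A = π(1.5)² = 7.06858 m².
From F = γ·h_c·A, the centroid depth is h_c = 485/(14.93082 × 7.06858) = 4.59543 m.
The centroid is at the centre, 1.5 m below the top of the plate, so the highest point sits at h_top = 4.59543 − 1.5 = 3.09543 m below the surface.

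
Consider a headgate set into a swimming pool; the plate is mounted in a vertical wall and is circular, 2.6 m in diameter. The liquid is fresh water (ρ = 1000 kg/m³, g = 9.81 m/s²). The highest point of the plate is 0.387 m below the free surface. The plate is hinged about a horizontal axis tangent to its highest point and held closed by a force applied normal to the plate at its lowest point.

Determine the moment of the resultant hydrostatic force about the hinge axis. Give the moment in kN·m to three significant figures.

γ = ρg = 1000 × 9.81 = 9810 N/m³ = 9.81 kN/m³.
The centroid is at the centre, 1.3 m below the top of the plate, so the centroid depth is h_c = 0.387 + 1.3 = 1.687 m.
A = π(1.3)² = 5.30929 m².
Resultant F = γ·h_c·A = 9.81 × 1.687 × 5.30929 = 87.8659 kN.
I_c = πr⁴/4 = π × 1.3⁴/4 = 2.24318 m⁴.
Centre of pressure: y_p = y_c + I_c/(y_c·A) = 1.687 + 2.24318/(1.687 × 5.30929) = 1.687 + 0.250445 = 1.93745 m along the plane.
The resultant acts 1.3 + 0.250445 = 1.55045 m (along the plate) below the hinge at the top edge, so the moment about the hinge is M = F × 1.55045 = 87.8659 × 1.55045 = 136.232 kN·m.

M ≈ 136 kN·m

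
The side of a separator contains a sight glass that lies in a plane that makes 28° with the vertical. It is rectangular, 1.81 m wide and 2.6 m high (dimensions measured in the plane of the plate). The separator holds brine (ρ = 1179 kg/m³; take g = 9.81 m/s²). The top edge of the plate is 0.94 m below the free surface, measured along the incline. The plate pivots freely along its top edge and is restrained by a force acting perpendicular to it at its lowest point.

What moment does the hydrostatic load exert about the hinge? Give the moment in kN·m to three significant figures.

γ = ρg = 1179 × 9.81 / 1000 = 11.56599 kN/m³.
The plate makes 28° with the vertical, i.e. θ = 90° − 28° = 62° to the horizontal. Measuring y along the incline from the free-surface line, vertical depth h = y·sinθ with sinθ = 0.882948.
The centroid lies 2.6/2 = 1.3 m below the top edge, so y_c = 0.94 + 1.3 = 2.24 m and h_c = 2.24 × 0.882948 = 1.9778 m.
A = 1.81 × 2.6 = 4.706 m².
Resultant F = γ·h_c·A = 11.56599 × 1.9778 × 4.706 = 107.651 kN.
I_c = b·h³/12 = 1.81 × 2.6³/12 = 2.65105 m⁴.
Centre of pressure: y_p = y_c + I_c/(y_c·A) = 2.24 + 2.65105/(2.24 × 4.706) = 2.24 + 0.251488 = 2.49149 m along the plane.
The resultant acts 1.3 + 0.251488 = 1.55149 m (along the plate) below the hinge at the top edge, so the moment about the hinge is M = F × 1.55149 = 107.651 × 1.55149 = 167.019 kN·m.

M ≈ 167 kN·m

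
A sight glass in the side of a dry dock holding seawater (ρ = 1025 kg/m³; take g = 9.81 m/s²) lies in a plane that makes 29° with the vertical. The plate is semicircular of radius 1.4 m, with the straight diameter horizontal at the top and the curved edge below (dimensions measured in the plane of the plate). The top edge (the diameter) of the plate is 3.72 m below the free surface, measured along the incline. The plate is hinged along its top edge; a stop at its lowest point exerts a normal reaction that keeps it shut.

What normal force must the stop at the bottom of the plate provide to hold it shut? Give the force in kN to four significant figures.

γ = ρg = 1025 × 9.81 / 1000 = 10.05525 kN/m³.
The plate makes 29° with the vertical, i.e. θ = 90° − 29° = 61° to the horizontal. Measuring y along the incline from the free-surface line, vertical depth h = y·sinθ with sinθ = 0.874620.
The centroid of a semicircle lies 4r/(3π) = 0.594178 m from the diameter, here below the top edge, so y_c = 3.72 + 0.594178 = 4.31418 m and h_c = 4.31418 × 0.874620 = 3.77327 m.
A = πr²/2 = π × 1.4²/2 = 3.07876 m².
Resultant F = γ·h_c·A = 10.05525 × 3.77327 × 3.07876 = 116.812 kN.
I_c = (π/8 − 8/(9π))·r⁴ = 0.109757 × 1.4⁴ = 0.421642 m⁴.
Centre of pressure: y_p = y_c + I_c/(y_c·A) = 4.31418 + 0.421642/(4.31418 × 3.07876) = 4.31418 + 0.0317446 = 4.34592 m along the plane.
The resultant acts 0.594178 + 0.0317446 = 0.625923 m (along the plate) below the hinge at the top edge, so the moment about the hinge is M = F × 0.625923 = 116.812 × 0.625923 = 73.1153 kN·m.
A normal force at the bottom, 1.4 m from the hinge, must supply this moment: P = 73.1153/1.4 = 52.2252 kN.

P ≈ 52.23 kN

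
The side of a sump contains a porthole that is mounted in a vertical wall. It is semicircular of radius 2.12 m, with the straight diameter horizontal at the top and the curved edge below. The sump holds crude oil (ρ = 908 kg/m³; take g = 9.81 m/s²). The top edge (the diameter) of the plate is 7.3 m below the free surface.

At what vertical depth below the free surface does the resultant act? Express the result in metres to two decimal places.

h_p = 8.24 m

γ = ρg = 908 × 9.81 / 1000 = 8.90748 kN/m³.
The centroid of a semicircle lies 4r/(3π) = 0.899756 m from the diameter, here below the top edge, so the centroid depth is h_c = 7.3 + 0.899756 = 8.19976 m.
A = πr²/2 = π × 2.12²/2 = 7.05979 m².
Resultant F = γ·h_c·A = 8.90748 × 8.19976 × 7.05979 = 515.641 kN.
I_c = (π/8 − 8/(9π))·r⁴ = 0.109757 × 2.12⁴ = 2.21705 m⁴.
Centre of pressure: y_p = y_c + I_c/(y_c·A) = 8.19976 + 2.21705/(8.19976 × 7.05979) = 8.19976 + 0.0382986 = 8.23806 m along the plane.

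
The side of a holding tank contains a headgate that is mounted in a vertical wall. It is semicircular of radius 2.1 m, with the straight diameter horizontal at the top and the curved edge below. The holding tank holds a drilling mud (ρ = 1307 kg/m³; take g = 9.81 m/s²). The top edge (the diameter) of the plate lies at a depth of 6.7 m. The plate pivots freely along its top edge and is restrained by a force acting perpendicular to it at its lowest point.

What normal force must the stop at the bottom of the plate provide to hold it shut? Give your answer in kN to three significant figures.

P ≈ 299 kN

γ = ρg = 1307 × 9.81 / 1000 = 12.82167 kN/m³.
The centroid of a semicircle lies 4r/(3π) = 0.891268 m from the diameter, here below the top edge, so the centroid depth is h_c = 6.7 + 0.891268 = 7.59127 m.
A = πr²/2 = π × 2.1²/2 = 6.92721 m².
Resultant F = γ·h_c·A = 12.82167 × 7.59127 × 6.92721 = 674.244 kN.
I_c = (π/8 − 8/(9π))·r⁴ = 0.109757 × 2.1⁴ = 2.13457 m⁴.
Centre of pressure: y_p = y_c + I_c/(y_c·A) = 7.59127 + 2.13457/(7.59127 × 6.92721) = 7.59127 + 0.0405917 = 7.63186 m along the plane.
The resultant acts 0.891268 + 0.0405917 = 0.93186 m (along the plate) below the hinge at the top edge, so the moment about the hinge is M = F × 0.93186 = 674.244 × 0.93186 = 628.301 kN·m.
A normal force at the bottom, 2.1 m from the hinge, must supply this moment: P = 628.301/2.1 = 299.191 kN.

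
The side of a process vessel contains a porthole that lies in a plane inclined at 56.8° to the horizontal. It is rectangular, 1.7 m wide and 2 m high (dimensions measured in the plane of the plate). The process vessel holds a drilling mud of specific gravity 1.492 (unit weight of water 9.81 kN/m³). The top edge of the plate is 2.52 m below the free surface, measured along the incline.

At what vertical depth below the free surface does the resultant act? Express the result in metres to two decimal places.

γ = 1.492 × 9.81 = 14.63652 kN/m³.
Let θ = 56.8° be the plate's angle to the horizontal; measure y along the incline from where the plane meets the free surface. Vertical depth h = y·sinθ with sinθ = 0.836764.
The centroid lies 2/2 = 1 m below the top edge, so y_c = 2.52 + 1 = 3.52 m and h_c = 3.52 × 0.836764 = 2.94541 m.
A = 1.7 × 2 = 3.4 m².
Resultant F = γ·h_c·A = 14.63652 × 2.94541 × 3.4 = 146.576 kN.
I_c = b·h³/12 = 1.7 × 2³/12 = 1.13333 m⁴.
Centre of pressure: y_p = y_c + I_c/(y_c·A) = 3.52 + 1.13333/(3.52 × 3.4) = 3.52 + 0.0946967 = 3.6147 m along the plane.
Vertically, h_p = y_p·sinθ = 3.6147 × 0.836764 = 3.02465 m.

h_p = 3.02 m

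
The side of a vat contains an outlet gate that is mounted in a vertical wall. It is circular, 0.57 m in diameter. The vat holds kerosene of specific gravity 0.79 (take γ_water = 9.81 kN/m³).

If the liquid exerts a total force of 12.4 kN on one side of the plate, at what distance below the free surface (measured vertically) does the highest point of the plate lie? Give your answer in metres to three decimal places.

d_top ≈ 5.985 m

γ = 0.79 × 9.81 = 7.7499 kN/m³.
A = π(0.285)² = 0.255176 m².
From F = γ·h_c·A, the centroid depth is h_c = 12.4/(7.7499 × 0.255176) = 6.27026 m.
The centroid is at the centre, 0.285 m below the top of the plate, so the highest point sits at h_top = 6.27026 − 0.285 = 5.98526 m below the surface.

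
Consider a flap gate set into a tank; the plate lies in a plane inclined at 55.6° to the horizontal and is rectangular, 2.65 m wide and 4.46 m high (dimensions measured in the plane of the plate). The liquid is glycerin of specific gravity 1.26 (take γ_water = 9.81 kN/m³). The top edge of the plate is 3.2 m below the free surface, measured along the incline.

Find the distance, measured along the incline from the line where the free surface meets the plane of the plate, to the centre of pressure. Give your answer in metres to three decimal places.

γ = 1.26 × 9.81 = 12.3606 kN/m³.
Let θ = 55.6° be the plate's angle to the horizontal; measure y along the incline from where the plane meets the free surface. Vertical depth h = y·sinθ with sinθ = 0.825113.
The centroid lies 4.46/2 = 2.23 m below the top edge, so y_c = 3.2 + 2.23 = 5.43 m and h_c = 5.43 × 0.825113 = 4.48036 m.
A = 2.65 × 4.46 = 11.819 m².
Resultant F = γ·h_c·A = 12.3606 × 4.48036 × 11.819 = 654.535 kN.
I_c = b·h³/12 = 2.65 × 4.46³/12 = 19.5916 m⁴.
Centre of pressure: y_p = y_c + I_c/(y_c·A) = 5.43 + 19.5916/(5.43 × 11.819) = 5.43 + 0.305274 = 5.73527 m along the plane.

y_p = 5.735 m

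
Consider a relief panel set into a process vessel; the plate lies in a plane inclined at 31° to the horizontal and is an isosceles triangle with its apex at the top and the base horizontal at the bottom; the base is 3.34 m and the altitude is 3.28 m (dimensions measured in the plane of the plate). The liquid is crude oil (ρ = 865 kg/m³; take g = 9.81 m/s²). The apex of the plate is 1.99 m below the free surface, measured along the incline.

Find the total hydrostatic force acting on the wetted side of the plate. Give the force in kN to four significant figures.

F ≈ 99.99 kN

γ = ρg = 865 × 9.81 / 1000 = 8.48565 kN/m³.
Let θ = 31° be the plate's angle to the horizontal; measure y along the incline from where the plane meets the free surface. Vertical depth h = y·sinθ with sinθ = 0.515038.
With the apex up, the centroid sits 2h/3 = 2 × 3.28/3 = 2.18667 m below the apex, so y_c = 1.99 + 2.18667 = 4.17667 m and h_c = 4.17667 × 0.515038 = 2.15114 m.
A = ½ × 3.34 × 3.28 = 5.4776 m².
Resultant F = γ·h_c·A = 8.48565 × 2.15114 × 5.4776 = 99.9871 kN.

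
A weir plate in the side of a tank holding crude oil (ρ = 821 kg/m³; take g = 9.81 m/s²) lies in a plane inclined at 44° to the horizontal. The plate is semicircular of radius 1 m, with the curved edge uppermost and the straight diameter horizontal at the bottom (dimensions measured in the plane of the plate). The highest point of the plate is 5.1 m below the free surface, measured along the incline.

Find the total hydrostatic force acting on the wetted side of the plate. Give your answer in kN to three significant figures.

F ≈ 49.9 kN

γ = ρg = 821 × 9.81 / 1000 = 8.05401 kN/m³.
Let θ = 44° be the plate's angle to the horizontal; measure y along the incline from where the plane meets the free surface. Vertical depth h = y·sinθ with sinθ = 0.694658.
The centroid lies 4r/(3π) = 0.424413 m above the diameter, so r − 4r/(3π) = 1 − 0.424413 = 0.575587 m below the topmost point, so y_c = 5.1 + 0.575587 = 5.67559 m and h_c = 5.67559 × 0.694658 = 3.94259 m.
A = πr²/2 = π × 1²/2 = 1.5708 m².
Resultant F = γ·h_c·A = 8.05401 × 3.94259 × 1.5708 = 49.8786 kN.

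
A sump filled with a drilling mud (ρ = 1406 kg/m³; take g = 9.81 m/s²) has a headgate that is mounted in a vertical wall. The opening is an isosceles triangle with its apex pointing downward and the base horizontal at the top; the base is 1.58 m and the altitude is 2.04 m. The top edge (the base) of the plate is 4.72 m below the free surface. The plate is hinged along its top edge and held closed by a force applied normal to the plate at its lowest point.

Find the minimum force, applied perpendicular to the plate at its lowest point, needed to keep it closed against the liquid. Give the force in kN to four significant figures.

γ = ρg = 1406 × 9.81 / 1000 = 13.79286 kN/m³.
With the apex down, the centroid sits h/3 = 2.04/3 = 0.68 m below the base (the top edge), so the centroid depth is h_c = 4.72 + 0.68 = 5.4 m.
A = ½ × 1.58 × 2.04 = 1.6116 m².
Resultant F = γ·h_c·A = 13.79286 × 5.4 × 1.6116 = 120.034 kN.
I_c = b·h³/36 = 1.58 × 2.04³/36 = 0.372602 m⁴.
Centre of pressure: y_p = y_c + I_c/(y_c·A) = 5.4 + 0.372602/(5.4 × 1.6116) = 5.4 + 0.0428148 = 5.44281 m along the plane.
The resultant acts 0.68 + 0.0428148 = 0.722815 m (along the plate) below the hinge at the top edge, so the moment about the hinge is M = F × 0.722815 = 120.034 × 0.722815 = 86.7624 kN·m.
A normal force at the bottom, 2.04 m from the hinge, must supply this moment: P = 86.7624/2.04 = 42.5306 kN.

P ≈ 42.53 kN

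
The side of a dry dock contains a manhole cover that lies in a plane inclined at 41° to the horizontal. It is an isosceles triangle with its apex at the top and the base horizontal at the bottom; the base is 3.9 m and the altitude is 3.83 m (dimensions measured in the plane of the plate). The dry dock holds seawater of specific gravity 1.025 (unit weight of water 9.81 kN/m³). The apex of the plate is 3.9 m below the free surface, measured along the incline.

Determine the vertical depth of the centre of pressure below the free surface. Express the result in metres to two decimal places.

h_p = 4.32 m

γ = 1.025 × 9.81 = 10.05525 kN/m³.
Let θ = 41° be the plate's angle to the horizontal; measure y along the incline from where the plane meets the free surface. Vertical depth h = y·sinθ with sinθ = 0.656059.
With the apex up, the centroid sits 2h/3 = 2 × 3.83/3 = 2.55333 m below the apex, so y_c = 3.9 + 2.55333 = 6.45333 m and h_c = 6.45333 × 0.656059 = 4.23377 m.
A = ½ × 3.9 × 3.83 = 7.4685 m².
Resultant F = γ·h_c·A = 10.05525 × 4.23377 × 7.4685 = 317.946 kN.
I_c = b·h³/36 = 3.9 × 3.83³/36 = 6.08637 m⁴.
Centre of pressure: y_p = y_c + I_c/(y_c·A) = 6.45333 + 6.08637/(6.45333 × 7.4685) = 6.45333 + 0.126282 = 6.57961 m along the plane.
Vertically, h_p = y_p·sinθ = 6.57961 × 0.656059 = 4.31661 m.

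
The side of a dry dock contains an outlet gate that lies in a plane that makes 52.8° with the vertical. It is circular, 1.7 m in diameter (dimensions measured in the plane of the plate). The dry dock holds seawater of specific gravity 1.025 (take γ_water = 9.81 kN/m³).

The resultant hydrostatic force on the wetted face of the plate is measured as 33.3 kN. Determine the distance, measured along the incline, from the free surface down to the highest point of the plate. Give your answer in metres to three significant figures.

γ = 1.025 × 9.81 = 10.05525 kN/m³.
A = π(0.85)² = 2.2698 m².
From F = γ·h_c·A, the centroid depth is h_c = 33.3/(10.05525 × 2.2698) = 1.45903 m.
The plate makes 52.8° with the vertical, i.e. θ = 90° − 52.8° = 37.2° to the horizontal. Measuring y along the incline from the free-surface line, vertical depth h = y·sinθ with sinθ = 0.604599.
Along the incline, y_c = h_c/sinθ = 1.45903/0.604599 = 2.41322 m.
The centroid is at the centre, 0.85 m below the top of the plate, so the highest point sits at y_top = 2.41322 − 0.85 = 1.56322 m along the incline.

y_top ≈ 1.56 m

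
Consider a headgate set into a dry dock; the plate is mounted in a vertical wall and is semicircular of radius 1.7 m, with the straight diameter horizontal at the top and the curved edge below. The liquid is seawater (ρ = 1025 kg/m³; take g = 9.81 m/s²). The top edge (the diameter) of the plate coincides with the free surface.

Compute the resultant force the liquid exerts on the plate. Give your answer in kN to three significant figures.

F ≈ 32.9 kN

γ = ρg = 1025 × 9.81 / 1000 = 10.05525 kN/m³.
The centroid of a semicircle lies 4r/(3π) = 0.721502 m from the diameter, here below the top edge, so the centroid depth is h_c = 0.721502 m.
A = πr²/2 = π × 1.7²/2 = 4.5396 m².
Resultant F = γ·h_c·A = 10.05525 × 0.721502 × 4.5396 = 32.9343 kN.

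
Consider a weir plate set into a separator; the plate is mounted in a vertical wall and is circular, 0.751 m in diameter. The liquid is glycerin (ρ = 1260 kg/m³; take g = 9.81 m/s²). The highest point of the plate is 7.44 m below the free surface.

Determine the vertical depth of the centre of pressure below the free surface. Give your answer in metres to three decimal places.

h_p = 7.820 m

γ = ρg = 1260 × 9.81 / 1000 = 12.3606 kN/m³.
The centroid is at the centre, 0.3755 m below the top of the plate, so the centroid depth is h_c = 7.44 + 0.3755 = 7.8155 m.
A = π(0.3755)² = 0.442965 m².
Resultant F = γ·h_c·A = 12.3606 × 7.8155 × 0.442965 = 42.7923 kN.
I_c = πr⁴/4 = π × 0.3755⁴/4 = 0.0156146 m⁴.
Centre of pressure: y_p = y_c + I_c/(y_c·A) = 7.8155 + 0.0156146/(7.8155 × 0.442965) = 7.8155 + 0.00451029 = 7.82001 m along the plane.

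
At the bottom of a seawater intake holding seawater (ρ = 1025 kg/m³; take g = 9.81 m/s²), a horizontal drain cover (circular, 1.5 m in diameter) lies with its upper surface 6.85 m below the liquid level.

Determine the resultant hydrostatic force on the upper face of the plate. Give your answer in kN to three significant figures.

γ = ρg = 1025 × 9.81 / 1000 = 10.05525 kN/m³.
The plate is horizontal, so pressure is uniform at p = γ·h = 10.05525 × 6.85 = 68.8785 kN/m².
A = π(0.75)² = 1.76715 m².
F = p·A = 68.8785 × 1.76715 = 121.719 kN.

F ≈ 122 kN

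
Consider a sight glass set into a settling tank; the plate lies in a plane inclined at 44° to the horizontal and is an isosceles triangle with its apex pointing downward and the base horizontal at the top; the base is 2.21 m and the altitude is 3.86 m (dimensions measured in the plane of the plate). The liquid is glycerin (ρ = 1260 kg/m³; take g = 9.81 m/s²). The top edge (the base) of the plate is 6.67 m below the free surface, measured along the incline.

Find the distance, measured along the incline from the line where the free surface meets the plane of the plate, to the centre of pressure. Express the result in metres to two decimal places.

y_p = 8.06 m

γ = ρg = 1260 × 9.81 / 1000 = 12.3606 kN/m³.
Let θ = 44° be the plate's angle to the horizontal; measure y along the incline from where the plane meets the free surface. Vertical depth h = y·sinθ with sinθ = 0.694658.
With the apex down, the centroid sits h/3 = 3.86/3 = 1.28667 m below the base (the top edge), so y_c = 6.67 + 1.28667 = 7.95667 m and h_c = 7.95667 × 0.694658 = 5.52716 m.
A = ½ × 2.21 × 3.86 = 4.2653 m².
Resultant F = γ·h_c·A = 12.3606 × 5.52716 × 4.2653 = 291.401 kN.
I_c = b·h³/36 = 2.21 × 3.86³/36 = 3.53063 m⁴.
Centre of pressure: y_p = y_c + I_c/(y_c·A) = 7.95667 + 3.53063/(7.95667 × 4.2653) = 7.95667 + 0.104033 = 8.0607 m along the plane.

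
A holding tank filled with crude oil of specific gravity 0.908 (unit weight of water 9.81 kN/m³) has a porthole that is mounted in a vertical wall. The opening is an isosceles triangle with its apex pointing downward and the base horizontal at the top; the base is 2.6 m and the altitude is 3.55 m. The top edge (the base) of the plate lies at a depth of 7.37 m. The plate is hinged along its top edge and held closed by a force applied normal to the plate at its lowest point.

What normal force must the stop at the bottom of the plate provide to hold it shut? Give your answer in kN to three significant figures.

P ≈ 125 kN

γ = 0.908 × 9.81 = 8.90748 kN/m³.
With the apex down, the centroid sits h/3 = 3.55/3 = 1.18333 m below the base (the top edge), so the centroid depth is h_c = 7.37 + 1.18333 = 8.55333 m.
A = ½ × 2.6 × 3.55 = 4.615 m².
Resultant F = γ·h_c·A = 8.90748 × 8.55333 × 4.615 = 351.61 kN.
I_c = b·h³/36 = 2.6 × 3.55³/36 = 3.23114 m⁴.
Centre of pressure: y_p = y_c + I_c/(y_c·A) = 8.55333 + 3.23114/(8.55333 × 4.615) = 8.55333 + 0.0818557 = 8.63519 m along the plane.
The resultant acts 1.18333 + 0.0818557 = 1.26519 m (along the plate) below the hinge at the top edge, so the moment about the hinge is M = F × 1.26519 = 351.61 × 1.26519 = 444.853 kN·m.
A normal force at the bottom, 3.55 m from the hinge, must supply this moment: P = 444.853/3.55 = 125.311 kN.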